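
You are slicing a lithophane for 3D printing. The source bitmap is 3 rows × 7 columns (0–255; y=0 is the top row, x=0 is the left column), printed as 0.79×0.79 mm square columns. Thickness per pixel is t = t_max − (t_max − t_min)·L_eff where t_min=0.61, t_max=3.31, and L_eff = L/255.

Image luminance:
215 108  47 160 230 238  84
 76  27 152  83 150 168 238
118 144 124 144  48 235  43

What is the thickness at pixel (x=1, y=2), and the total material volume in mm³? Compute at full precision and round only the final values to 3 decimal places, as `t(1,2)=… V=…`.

span = t_max - t_min = 3.31 - 0.61 = 2.700
L(1,2) = 144, L_eff = 144/255 = 0.564706
t(1,2) = 3.31 - 2.700·0.564706 = 1.785
Σt over all 3·7 pixels = 67191/1700 ≈ 39.5241176
V = pitch²·Σt = 0.79²·67191/1700 = 24.667

t(1,2)=1.785 V=24.667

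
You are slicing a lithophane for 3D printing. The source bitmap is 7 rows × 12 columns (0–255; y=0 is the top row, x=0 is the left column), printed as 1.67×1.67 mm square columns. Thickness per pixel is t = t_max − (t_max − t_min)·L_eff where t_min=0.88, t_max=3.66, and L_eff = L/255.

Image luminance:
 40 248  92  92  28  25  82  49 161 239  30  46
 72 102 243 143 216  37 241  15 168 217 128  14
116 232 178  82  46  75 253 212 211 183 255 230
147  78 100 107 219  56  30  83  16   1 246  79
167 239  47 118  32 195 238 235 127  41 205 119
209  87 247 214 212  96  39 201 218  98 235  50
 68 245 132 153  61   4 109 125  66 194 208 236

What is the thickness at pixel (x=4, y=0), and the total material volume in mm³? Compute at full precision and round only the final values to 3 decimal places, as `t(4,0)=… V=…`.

span = t_max - t_min = 3.66 - 0.88 = 2.780
L(4,0) = 28, L_eff = 28/255 = 0.109804
t(4,0) = 3.66 - 2.780·0.109804 = 3.355
Σt over all 7·12 pixels = 2358473/12750 ≈ 184.9782745
V = pitch²·Σt = 1.67²·2358473/12750 = 515.886

t(4,0)=3.355 V=515.886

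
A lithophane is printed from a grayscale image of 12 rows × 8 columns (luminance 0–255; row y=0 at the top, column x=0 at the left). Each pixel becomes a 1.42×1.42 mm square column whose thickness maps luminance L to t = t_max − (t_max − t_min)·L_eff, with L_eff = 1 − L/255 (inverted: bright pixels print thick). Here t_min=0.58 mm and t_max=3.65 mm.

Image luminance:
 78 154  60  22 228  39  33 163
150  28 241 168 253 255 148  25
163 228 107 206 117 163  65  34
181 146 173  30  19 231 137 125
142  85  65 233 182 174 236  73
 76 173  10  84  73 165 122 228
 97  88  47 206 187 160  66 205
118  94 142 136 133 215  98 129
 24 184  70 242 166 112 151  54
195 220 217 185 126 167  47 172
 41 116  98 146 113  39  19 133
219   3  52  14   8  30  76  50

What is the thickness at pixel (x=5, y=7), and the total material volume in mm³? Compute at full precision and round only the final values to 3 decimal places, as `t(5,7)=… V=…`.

span = t_max - t_min = 3.65 - 0.58 = 3.070
L(5,7) = 215, L_eff = 1 - 215/255 = 0.156863 (inverted)
t(5,7) = 3.65 - 3.070·0.156863 = 3.168
Σt over all 12·8 pixels = 1691149/8500 ≈ 198.9587059
V = pitch²·Σt = 1.42²·1691149/8500 = 401.180

t(5,7)=3.168 V=401.180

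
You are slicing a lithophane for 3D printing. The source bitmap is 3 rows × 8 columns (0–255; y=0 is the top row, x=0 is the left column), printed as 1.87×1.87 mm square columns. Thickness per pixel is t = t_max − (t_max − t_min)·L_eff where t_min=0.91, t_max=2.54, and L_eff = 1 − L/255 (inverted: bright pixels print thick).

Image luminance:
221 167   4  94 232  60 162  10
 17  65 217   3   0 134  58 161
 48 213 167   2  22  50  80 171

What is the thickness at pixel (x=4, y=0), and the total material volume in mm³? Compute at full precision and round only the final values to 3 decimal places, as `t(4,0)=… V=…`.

span = t_max - t_min = 2.54 - 0.91 = 1.630
L(4,0) = 232, L_eff = 1 - 232/255 = 0.090196 (inverted)
t(4,0) = 2.54 - 1.630·0.090196 = 2.393
Σt over all 3·8 pixels = 156879/4250 ≈ 36.9127059
V = pitch²·Σt = 1.87²·156879/4250 = 129.080

t(4,0)=2.393 V=129.080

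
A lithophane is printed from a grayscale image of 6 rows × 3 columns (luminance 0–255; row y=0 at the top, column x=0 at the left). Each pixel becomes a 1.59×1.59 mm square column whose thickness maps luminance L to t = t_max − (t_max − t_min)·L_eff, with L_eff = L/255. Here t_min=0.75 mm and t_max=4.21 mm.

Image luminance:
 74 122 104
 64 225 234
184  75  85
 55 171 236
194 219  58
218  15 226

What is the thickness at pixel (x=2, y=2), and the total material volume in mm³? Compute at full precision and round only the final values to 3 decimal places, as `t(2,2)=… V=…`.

span = t_max - t_min = 4.21 - 0.75 = 3.460
L(2,2) = 85, L_eff = 85/255 = 0.333333
t(2,2) = 4.21 - 3.460·0.333333 = 3.057
Σt over all 6·3 pixels = 87248/2125 ≈ 41.0578824
V = pitch²·Σt = 1.59²·87248/2125 = 103.798

t(2,2)=3.057 V=103.798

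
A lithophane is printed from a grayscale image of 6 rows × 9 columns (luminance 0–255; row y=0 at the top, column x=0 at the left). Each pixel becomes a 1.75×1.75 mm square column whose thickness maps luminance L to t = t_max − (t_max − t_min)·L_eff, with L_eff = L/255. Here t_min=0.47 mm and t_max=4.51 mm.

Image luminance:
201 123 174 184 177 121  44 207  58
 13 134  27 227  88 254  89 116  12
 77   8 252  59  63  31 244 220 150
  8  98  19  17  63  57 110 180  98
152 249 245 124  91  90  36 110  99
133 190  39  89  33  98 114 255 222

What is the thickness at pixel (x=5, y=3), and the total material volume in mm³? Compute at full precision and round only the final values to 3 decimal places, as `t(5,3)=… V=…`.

t(5,3)=3.607 V=436.674

span = t_max - t_min = 4.51 - 0.47 = 4.040
L(5,3) = 57, L_eff = 57/255 = 0.223529
t(5,3) = 4.51 - 4.040·0.223529 = 3.607
Σt over all 6·9 pixels = 605997/4250 ≈ 142.5875294
V = pitch²·Σt = 1.75²·605997/4250 = 436.674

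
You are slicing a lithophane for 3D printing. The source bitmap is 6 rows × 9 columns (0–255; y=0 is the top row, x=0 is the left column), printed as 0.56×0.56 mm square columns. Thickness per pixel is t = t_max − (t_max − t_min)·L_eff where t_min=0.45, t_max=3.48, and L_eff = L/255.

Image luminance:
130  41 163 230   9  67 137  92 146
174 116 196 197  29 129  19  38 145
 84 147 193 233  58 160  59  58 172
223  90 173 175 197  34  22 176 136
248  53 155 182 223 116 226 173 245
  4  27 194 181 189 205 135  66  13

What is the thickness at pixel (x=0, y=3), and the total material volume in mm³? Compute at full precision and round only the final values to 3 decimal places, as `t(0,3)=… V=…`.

span = t_max - t_min = 3.48 - 0.45 = 3.030
L(0,3) = 223, L_eff = 223/255 = 0.874510
t(0,3) = 3.48 - 3.030·0.874510 = 0.830
Σt over all 6·9 pixels = 881937/8500 ≈ 103.7572941
V = pitch²·Σt = 0.56²·881937/8500 = 32.538

t(0,3)=0.830 V=32.538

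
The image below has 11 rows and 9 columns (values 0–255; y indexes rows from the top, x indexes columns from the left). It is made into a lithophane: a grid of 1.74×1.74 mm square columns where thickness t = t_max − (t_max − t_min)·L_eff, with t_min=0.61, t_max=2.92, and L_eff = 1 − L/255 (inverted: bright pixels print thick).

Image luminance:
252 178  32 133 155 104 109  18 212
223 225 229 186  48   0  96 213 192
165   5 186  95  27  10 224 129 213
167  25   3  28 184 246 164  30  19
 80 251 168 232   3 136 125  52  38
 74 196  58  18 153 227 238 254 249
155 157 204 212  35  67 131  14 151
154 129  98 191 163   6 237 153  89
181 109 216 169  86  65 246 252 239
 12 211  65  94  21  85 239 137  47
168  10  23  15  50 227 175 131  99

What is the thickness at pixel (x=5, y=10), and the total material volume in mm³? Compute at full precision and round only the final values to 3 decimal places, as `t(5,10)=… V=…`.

t(5,10)=2.666 V=533.759

span = t_max - t_min = 2.92 - 0.61 = 2.310
L(5,10) = 227, L_eff = 1 - 227/255 = 0.109804 (inverted)
t(5,10) = 2.92 - 2.310·0.109804 = 2.666
Σt over all 11·9 pixels = 149853/850 ≈ 176.2976471
V = pitch²·Σt = 1.74²·149853/850 = 533.759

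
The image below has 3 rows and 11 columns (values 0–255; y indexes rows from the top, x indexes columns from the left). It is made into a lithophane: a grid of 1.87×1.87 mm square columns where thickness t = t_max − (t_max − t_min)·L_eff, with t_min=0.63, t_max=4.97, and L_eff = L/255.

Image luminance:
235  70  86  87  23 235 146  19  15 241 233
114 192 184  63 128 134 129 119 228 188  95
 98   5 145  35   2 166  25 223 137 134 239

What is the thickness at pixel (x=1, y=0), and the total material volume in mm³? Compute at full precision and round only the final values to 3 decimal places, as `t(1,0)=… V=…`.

t(1,0)=3.779 V=325.167

span = t_max - t_min = 4.97 - 0.63 = 4.340
L(1,0) = 70, L_eff = 70/255 = 0.274510
t(1,0) = 4.97 - 4.340·0.274510 = 3.779
Σt over all 3·11 pixels = 790391/8500 ≈ 92.9871765
V = pitch²·Σt = 1.87²·790391/8500 = 325.167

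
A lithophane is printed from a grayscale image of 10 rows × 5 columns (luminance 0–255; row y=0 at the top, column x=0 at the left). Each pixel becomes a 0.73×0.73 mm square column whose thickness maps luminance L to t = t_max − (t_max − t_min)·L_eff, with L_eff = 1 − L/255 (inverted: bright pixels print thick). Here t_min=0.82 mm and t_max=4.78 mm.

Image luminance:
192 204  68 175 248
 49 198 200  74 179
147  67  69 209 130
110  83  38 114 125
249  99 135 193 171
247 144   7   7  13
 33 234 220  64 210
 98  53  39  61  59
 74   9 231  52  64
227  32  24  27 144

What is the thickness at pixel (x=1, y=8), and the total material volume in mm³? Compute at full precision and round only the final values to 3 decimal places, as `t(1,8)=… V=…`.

t(1,8)=0.960 V=70.667

span = t_max - t_min = 4.78 - 0.82 = 3.960
L(1,8) = 9, L_eff = 1 - 9/255 = 0.964706 (inverted)
t(1,8) = 4.78 - 3.960·0.964706 = 0.960
Σt over all 10·5 pixels = 132.608
V = pitch²·Σt = 0.73²·132.608 = 70.667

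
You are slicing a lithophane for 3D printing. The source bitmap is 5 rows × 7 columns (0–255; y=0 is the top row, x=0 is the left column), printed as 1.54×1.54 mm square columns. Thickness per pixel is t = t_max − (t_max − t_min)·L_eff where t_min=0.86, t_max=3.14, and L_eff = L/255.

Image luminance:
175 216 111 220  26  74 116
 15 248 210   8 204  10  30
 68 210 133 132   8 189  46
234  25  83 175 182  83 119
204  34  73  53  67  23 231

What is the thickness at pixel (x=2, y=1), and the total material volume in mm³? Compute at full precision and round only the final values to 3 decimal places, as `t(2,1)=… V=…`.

span = t_max - t_min = 3.14 - 0.86 = 2.280
L(2,1) = 210, L_eff = 210/255 = 0.823529
t(2,1) = 3.14 - 2.280·0.823529 = 1.262
Σt over all 5·7 pixels = 62749/850 ≈ 73.8223529
V = pitch²·Σt = 1.54²·62749/850 = 175.077

t(2,1)=1.262 V=175.077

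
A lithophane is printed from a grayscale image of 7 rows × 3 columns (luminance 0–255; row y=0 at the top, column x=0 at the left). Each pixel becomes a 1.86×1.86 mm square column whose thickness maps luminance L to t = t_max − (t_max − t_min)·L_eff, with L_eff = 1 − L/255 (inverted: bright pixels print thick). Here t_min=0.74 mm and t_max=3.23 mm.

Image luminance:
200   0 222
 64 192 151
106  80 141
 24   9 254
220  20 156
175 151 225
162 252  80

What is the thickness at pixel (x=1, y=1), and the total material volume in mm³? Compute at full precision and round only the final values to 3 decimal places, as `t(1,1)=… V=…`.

span = t_max - t_min = 3.23 - 0.74 = 2.490
L(1,1) = 192, L_eff = 1 - 192/255 = 0.247059 (inverted)
t(1,1) = 3.23 - 2.490·0.247059 = 2.615
Σt over all 7·3 pixels = 185731/4250 ≈ 43.7014118
V = pitch²·Σt = 1.86²·185731/4250 = 151.189

t(1,1)=2.615 V=151.189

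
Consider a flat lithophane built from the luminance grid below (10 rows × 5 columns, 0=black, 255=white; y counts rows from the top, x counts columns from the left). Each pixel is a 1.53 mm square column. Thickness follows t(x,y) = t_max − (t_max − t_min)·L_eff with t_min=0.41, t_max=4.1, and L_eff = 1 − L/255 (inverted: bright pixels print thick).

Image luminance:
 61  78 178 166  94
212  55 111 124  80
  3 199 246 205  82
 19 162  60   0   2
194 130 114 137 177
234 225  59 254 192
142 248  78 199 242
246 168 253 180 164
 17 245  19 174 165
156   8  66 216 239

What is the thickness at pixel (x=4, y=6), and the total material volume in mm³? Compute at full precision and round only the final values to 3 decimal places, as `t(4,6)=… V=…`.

t(4,6)=3.912 V=287.750

span = t_max - t_min = 4.1 - 0.41 = 3.690
L(4,6) = 242, L_eff = 1 - 242/255 = 0.050980 (inverted)
t(4,6) = 4.1 - 3.690·0.050980 = 3.912
Σt over all 10·5 pixels = 261211/2125 ≈ 122.9228235
V = pitch²·Σt = 1.53²·261211/2125 = 287.750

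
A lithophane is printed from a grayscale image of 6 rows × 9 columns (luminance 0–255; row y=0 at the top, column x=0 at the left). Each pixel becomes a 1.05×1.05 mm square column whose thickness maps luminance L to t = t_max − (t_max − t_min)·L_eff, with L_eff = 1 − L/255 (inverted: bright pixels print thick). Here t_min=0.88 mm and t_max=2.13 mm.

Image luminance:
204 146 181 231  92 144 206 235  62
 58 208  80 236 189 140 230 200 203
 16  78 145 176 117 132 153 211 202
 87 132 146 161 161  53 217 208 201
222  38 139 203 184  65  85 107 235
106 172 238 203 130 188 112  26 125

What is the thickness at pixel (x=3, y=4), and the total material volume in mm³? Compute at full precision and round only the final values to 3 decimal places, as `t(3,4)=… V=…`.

span = t_max - t_min = 2.13 - 0.88 = 1.250
L(3,4) = 203, L_eff = 1 - 203/255 = 0.203922 (inverted)
t(3,4) = 2.13 - 1.250·0.203922 = 1.875
Σt over all 6·9 pixels = 447827/5100 ≈ 87.8092157
V = pitch²·Σt = 1.05²·447827/5100 = 96.810

t(3,4)=1.875 V=96.810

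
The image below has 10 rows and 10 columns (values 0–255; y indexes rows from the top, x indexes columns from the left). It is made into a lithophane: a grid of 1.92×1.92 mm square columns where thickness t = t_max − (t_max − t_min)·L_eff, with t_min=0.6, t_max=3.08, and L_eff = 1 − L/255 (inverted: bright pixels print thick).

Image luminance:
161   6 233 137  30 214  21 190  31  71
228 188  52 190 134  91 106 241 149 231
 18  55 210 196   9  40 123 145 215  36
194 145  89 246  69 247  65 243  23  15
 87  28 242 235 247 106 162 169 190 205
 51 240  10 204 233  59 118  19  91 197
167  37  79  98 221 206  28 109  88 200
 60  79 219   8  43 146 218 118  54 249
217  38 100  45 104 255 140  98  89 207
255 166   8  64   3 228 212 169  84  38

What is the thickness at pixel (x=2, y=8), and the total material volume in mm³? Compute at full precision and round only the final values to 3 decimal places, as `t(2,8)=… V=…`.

t(2,8)=1.573 V=684.643

span = t_max - t_min = 3.08 - 0.6 = 2.480
L(2,8) = 100, L_eff = 1 - 100/255 = 0.607843 (inverted)
t(2,8) = 3.08 - 2.480·0.607843 = 1.573
Σt over all 10·10 pixels = 394658/2125 ≈ 185.7214118
V = pitch²·Σt = 1.92²·394658/2125 = 684.643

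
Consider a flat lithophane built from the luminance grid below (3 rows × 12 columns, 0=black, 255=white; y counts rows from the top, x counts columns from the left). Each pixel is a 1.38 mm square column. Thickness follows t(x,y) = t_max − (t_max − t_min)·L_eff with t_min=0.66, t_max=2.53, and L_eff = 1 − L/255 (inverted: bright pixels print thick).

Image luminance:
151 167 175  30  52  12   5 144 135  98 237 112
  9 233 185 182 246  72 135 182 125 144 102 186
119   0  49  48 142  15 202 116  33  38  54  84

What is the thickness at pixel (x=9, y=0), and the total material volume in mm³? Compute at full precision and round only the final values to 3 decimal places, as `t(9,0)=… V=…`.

span = t_max - t_min = 2.53 - 0.66 = 1.870
L(9,0) = 98, L_eff = 1 - 98/255 = 0.615686 (inverted)
t(9,0) = 2.53 - 1.870·0.615686 = 1.379
Σt over all 3·12 pixels = 79849/1500 ≈ 53.2326667
V = pitch²·Σt = 1.38²·79849/1500 = 101.376

t(9,0)=1.379 V=101.376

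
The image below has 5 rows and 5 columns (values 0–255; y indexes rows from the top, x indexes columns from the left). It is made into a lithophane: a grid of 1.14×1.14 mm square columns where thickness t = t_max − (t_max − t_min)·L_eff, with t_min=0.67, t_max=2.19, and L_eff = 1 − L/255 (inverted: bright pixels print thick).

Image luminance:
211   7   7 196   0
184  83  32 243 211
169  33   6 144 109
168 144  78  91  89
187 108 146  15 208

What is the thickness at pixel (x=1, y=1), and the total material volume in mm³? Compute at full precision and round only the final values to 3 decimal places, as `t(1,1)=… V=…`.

span = t_max - t_min = 2.19 - 0.67 = 1.520
L(1,1) = 83, L_eff = 1 - 83/255 = 0.674510 (inverted)
t(1,1) = 2.19 - 1.520·0.674510 = 1.165
Σt over all 5·5 pixels = 863213/25500 ≈ 33.8514902
V = pitch²·Σt = 1.14²·863213/25500 = 43.993

t(1,1)=1.165 V=43.993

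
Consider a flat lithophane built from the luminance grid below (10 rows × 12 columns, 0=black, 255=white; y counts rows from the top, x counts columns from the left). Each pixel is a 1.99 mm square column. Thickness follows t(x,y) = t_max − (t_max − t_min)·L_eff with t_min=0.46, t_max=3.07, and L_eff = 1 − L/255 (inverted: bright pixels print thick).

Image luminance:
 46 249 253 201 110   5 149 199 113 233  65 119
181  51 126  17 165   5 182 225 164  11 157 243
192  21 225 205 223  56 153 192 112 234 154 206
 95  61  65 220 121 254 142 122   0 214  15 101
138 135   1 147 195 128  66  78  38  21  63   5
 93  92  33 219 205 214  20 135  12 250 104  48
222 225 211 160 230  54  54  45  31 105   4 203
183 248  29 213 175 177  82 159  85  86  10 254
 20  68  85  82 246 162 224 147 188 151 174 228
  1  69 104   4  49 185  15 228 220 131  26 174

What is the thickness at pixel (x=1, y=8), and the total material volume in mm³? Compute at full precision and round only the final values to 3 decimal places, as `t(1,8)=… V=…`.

t(1,8)=1.156 V=839.479

span = t_max - t_min = 3.07 - 0.46 = 2.610
L(1,8) = 68, L_eff = 1 - 68/255 = 0.733333 (inverted)
t(1,8) = 3.07 - 2.610·0.733333 = 1.156
Σt over all 10·12 pixels = 900933/4250 ≈ 211.9842353
V = pitch²·Σt = 1.99²·900933/4250 = 839.479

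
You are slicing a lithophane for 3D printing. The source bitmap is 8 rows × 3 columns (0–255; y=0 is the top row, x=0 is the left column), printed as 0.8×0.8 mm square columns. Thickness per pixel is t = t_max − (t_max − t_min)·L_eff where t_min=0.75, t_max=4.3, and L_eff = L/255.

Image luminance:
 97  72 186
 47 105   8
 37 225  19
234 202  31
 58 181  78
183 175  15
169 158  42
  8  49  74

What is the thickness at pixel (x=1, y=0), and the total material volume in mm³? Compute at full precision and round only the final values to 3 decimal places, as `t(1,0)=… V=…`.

span = t_max - t_min = 4.3 - 0.75 = 3.550
L(1,0) = 72, L_eff = 72/255 = 0.282353
t(1,0) = 4.3 - 3.550·0.282353 = 3.298
Σt over all 8·3 pixels = 352157/5100 ≈ 69.0503922
V = pitch²·Σt = 0.8²·352157/5100 = 44.192

t(1,0)=3.298 V=44.192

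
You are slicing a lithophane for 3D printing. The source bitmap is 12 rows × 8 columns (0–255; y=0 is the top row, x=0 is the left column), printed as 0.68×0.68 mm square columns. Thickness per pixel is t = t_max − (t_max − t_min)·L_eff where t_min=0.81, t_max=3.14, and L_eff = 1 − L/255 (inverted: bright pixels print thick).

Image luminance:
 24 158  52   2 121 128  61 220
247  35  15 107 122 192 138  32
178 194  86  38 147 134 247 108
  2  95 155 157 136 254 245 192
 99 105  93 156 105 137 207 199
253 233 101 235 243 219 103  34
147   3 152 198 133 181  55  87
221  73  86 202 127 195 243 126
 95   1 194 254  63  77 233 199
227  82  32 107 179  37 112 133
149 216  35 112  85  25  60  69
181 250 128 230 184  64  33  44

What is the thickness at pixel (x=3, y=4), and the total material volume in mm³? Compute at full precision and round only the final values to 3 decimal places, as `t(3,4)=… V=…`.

t(3,4)=2.235 V=89.458

span = t_max - t_min = 3.14 - 0.81 = 2.330
L(3,4) = 156, L_eff = 1 - 156/255 = 0.388235 (inverted)
t(3,4) = 3.14 - 2.330·0.388235 = 2.235
Σt over all 12·8 pixels = 1644453/8500 ≈ 193.4650588
V = pitch²·Σt = 0.68²·1644453/8500 = 89.458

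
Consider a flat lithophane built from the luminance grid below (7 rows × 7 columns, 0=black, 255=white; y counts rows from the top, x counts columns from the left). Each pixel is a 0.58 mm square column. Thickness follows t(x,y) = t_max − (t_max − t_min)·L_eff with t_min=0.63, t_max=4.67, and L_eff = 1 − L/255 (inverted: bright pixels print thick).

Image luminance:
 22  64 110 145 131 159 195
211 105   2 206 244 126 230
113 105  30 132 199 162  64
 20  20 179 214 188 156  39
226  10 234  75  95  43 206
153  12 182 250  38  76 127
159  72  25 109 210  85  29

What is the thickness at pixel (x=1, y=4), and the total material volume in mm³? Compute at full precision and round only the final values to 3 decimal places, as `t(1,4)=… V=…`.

t(1,4)=0.788 V=42.293

span = t_max - t_min = 4.67 - 0.63 = 4.040
L(1,4) = 10, L_eff = 1 - 10/255 = 0.960784 (inverted)
t(1,4) = 4.67 - 4.040·0.960784 = 0.788
Σt over all 7·7 pixels = 3205933/25500 ≈ 125.7228627
V = pitch²·Σt = 0.58²·3205933/25500 = 42.293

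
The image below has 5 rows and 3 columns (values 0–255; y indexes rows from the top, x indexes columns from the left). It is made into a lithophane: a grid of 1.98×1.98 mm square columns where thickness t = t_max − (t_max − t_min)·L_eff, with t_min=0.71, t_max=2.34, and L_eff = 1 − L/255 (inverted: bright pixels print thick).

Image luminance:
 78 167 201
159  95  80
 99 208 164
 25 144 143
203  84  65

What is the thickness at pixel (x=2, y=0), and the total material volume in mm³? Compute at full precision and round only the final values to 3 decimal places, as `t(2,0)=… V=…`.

t(2,0)=1.995 V=89.742

span = t_max - t_min = 2.34 - 0.71 = 1.630
L(2,0) = 201, L_eff = 1 - 201/255 = 0.211765 (inverted)
t(2,0) = 2.34 - 1.630·0.211765 = 1.995
Σt over all 5·3 pixels = 29186/1275 ≈ 22.8909804
V = pitch²·Σt = 1.98²·29186/1275 = 89.742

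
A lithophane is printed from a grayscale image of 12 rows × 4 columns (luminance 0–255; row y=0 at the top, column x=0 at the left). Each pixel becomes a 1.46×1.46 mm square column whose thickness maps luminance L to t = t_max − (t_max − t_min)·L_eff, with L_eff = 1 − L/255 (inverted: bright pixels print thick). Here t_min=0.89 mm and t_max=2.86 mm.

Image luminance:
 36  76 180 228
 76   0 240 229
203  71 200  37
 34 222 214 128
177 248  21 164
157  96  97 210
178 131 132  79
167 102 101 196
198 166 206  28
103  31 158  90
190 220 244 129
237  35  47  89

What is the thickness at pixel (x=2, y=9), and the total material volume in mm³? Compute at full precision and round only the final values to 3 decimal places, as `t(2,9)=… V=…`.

span = t_max - t_min = 2.86 - 0.89 = 1.970
L(2,9) = 158, L_eff = 1 - 158/255 = 0.380392 (inverted)
t(2,9) = 2.86 - 1.970·0.380392 = 2.111
Σt over all 12·4 pixels = 2389757/25500 ≈ 93.7159608
V = pitch²·Σt = 1.46²·2389757/25500 = 199.765

t(2,9)=2.111 V=199.765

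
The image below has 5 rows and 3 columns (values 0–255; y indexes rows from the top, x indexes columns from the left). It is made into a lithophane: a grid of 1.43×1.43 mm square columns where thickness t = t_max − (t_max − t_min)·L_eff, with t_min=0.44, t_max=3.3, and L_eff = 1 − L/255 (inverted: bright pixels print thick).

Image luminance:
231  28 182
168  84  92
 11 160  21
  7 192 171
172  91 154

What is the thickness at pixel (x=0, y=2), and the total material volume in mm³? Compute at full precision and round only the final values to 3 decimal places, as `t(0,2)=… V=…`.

t(0,2)=0.563 V=53.954

span = t_max - t_min = 3.3 - 0.44 = 2.860
L(0,2) = 11, L_eff = 1 - 11/255 = 0.956863 (inverted)
t(0,2) = 3.3 - 2.860·0.956863 = 0.563
Σt over all 5·3 pixels = 56067/2125 ≈ 26.3844706
V = pitch²·Σt = 1.43²·56067/2125 = 53.954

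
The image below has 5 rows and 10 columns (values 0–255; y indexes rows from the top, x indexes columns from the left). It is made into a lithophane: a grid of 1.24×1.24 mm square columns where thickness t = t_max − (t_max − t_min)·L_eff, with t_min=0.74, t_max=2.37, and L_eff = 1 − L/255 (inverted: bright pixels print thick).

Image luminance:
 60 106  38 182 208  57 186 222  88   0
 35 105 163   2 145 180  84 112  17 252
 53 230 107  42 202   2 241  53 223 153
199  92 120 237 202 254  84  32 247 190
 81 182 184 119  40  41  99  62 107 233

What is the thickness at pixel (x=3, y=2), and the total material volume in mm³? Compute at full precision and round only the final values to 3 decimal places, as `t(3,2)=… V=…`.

t(3,2)=1.008 V=119.332

span = t_max - t_min = 2.37 - 0.74 = 1.630
L(3,2) = 42, L_eff = 1 - 42/255 = 0.835294 (inverted)
t(3,2) = 2.37 - 1.630·0.835294 = 1.008
Σt over all 5·10 pixels = 1979039/25500 ≈ 77.6093725
V = pitch²·Σt = 1.24²·1979039/25500 = 119.332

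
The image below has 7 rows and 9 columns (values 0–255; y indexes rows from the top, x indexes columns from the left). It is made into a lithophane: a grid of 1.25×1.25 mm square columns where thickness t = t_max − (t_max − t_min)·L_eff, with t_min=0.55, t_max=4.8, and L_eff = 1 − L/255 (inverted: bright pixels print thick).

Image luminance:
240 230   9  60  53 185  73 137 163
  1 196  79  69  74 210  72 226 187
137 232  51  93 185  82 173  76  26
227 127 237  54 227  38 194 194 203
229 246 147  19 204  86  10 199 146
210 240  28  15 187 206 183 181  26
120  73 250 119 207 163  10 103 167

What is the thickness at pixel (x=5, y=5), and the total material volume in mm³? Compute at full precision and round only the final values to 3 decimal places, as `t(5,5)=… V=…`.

t(5,5)=3.983 V=277.943

span = t_max - t_min = 4.8 - 0.55 = 4.250
L(5,5) = 206, L_eff = 1 - 206/255 = 0.192157 (inverted)
t(5,5) = 4.8 - 4.250·0.192157 = 3.983
Σt over all 7·9 pixels = 10673/60 ≈ 177.8833333
V = pitch²·Σt = 1.25²·10673/60 = 277.943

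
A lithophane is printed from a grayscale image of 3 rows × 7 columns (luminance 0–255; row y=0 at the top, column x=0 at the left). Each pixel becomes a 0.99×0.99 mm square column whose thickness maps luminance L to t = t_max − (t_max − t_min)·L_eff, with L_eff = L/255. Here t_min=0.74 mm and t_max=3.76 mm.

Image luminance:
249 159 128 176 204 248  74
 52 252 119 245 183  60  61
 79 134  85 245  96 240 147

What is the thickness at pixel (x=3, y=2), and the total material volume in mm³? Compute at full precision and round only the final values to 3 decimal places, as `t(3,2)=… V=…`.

t(3,2)=0.858 V=39.827

span = t_max - t_min = 3.76 - 0.74 = 3.020
L(3,2) = 245, L_eff = 245/255 = 0.960784
t(3,2) = 3.76 - 3.020·0.960784 = 0.858
Σt over all 3·7 pixels = 259052/6375 ≈ 40.6356078
V = pitch²·Σt = 0.99²·259052/6375 = 39.827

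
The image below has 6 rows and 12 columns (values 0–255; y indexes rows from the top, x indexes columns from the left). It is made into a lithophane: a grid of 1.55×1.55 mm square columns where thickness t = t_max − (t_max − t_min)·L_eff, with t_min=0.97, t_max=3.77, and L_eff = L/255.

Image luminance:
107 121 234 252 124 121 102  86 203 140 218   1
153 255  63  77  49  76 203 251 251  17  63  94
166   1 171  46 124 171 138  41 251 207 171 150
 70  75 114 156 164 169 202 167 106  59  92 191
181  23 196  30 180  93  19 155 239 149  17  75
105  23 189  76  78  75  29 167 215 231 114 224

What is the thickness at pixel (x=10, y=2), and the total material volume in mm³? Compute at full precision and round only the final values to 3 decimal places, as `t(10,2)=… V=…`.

t(10,2)=1.892 V=405.583

span = t_max - t_min = 3.77 - 0.97 = 2.800
L(10,2) = 171, L_eff = 171/255 = 0.670588
t(10,2) = 3.77 - 2.800·0.670588 = 1.892
Σt over all 6·12 pixels = 215242/1275 ≈ 168.8172549
V = pitch²·Σt = 1.55²·215242/1275 = 405.583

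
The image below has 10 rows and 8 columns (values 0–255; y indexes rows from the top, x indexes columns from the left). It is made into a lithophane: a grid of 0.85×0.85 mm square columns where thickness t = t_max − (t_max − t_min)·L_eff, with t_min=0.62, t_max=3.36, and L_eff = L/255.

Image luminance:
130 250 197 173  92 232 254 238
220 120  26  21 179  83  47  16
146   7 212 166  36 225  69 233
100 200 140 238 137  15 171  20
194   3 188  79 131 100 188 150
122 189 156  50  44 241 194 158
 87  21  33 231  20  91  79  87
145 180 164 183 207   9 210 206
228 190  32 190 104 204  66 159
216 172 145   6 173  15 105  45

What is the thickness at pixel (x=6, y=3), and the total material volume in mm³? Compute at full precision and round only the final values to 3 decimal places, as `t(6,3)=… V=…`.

span = t_max - t_min = 3.36 - 0.62 = 2.740
L(6,3) = 171, L_eff = 171/255 = 0.670588
t(6,3) = 3.36 - 2.740·0.670588 = 1.523
Σt over all 10·8 pixels = 1977329/12750 ≈ 155.0846275
V = pitch²·Σt = 0.85²·1977329/12750 = 112.049

t(6,3)=1.523 V=112.049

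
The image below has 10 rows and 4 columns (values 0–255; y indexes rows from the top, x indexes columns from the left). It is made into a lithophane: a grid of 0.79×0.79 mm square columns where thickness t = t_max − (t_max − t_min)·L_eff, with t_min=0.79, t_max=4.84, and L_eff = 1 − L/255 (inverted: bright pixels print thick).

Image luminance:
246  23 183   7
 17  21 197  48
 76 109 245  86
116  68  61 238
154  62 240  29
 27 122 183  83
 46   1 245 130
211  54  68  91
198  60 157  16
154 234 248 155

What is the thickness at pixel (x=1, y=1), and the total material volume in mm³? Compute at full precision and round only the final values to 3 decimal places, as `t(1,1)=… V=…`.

span = t_max - t_min = 4.84 - 0.79 = 4.050
L(1,1) = 21, L_eff = 1 - 21/255 = 0.917647 (inverted)
t(1,1) = 4.84 - 4.050·0.917647 = 1.124
Σt over all 10·4 pixels = 106.39
V = pitch²·Σt = 0.79²·106.39 = 66.398

t(1,1)=1.124 V=66.398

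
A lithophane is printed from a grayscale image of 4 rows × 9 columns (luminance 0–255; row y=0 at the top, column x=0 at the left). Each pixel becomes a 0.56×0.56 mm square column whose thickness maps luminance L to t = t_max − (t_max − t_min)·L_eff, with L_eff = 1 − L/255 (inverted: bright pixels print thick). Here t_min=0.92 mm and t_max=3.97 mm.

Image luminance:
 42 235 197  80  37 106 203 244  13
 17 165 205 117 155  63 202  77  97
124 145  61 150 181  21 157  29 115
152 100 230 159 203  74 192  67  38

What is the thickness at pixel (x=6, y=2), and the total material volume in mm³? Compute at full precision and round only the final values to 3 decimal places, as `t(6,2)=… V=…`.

t(6,2)=2.798 V=27.089

span = t_max - t_min = 3.97 - 0.92 = 3.050
L(6,2) = 157, L_eff = 1 - 157/255 = 0.384314 (inverted)
t(6,2) = 3.97 - 3.050·0.384314 = 2.798
Σt over all 4·9 pixels = 88109/1020 ≈ 86.3813725
V = pitch²·Σt = 0.56²·88109/1020 = 27.089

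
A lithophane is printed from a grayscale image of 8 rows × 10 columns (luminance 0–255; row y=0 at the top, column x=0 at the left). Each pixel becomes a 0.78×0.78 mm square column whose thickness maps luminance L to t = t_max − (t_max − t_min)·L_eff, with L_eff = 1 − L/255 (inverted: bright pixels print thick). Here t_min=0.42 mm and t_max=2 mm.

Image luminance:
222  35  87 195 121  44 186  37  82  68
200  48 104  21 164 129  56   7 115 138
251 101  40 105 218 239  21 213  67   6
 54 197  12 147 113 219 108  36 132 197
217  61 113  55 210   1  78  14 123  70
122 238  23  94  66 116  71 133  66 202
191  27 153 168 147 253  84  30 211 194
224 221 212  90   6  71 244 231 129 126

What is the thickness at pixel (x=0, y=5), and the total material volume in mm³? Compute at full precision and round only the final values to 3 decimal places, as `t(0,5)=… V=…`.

span = t_max - t_min = 2 - 0.42 = 1.580
L(0,5) = 122, L_eff = 1 - 122/255 = 0.521569 (inverted)
t(0,5) = 2 - 1.580·0.521569 = 1.176
Σt over all 8·10 pixels = 118838/1275 ≈ 93.2062745
V = pitch²·Σt = 0.78²·118838/1275 = 56.707

t(0,5)=1.176 V=56.707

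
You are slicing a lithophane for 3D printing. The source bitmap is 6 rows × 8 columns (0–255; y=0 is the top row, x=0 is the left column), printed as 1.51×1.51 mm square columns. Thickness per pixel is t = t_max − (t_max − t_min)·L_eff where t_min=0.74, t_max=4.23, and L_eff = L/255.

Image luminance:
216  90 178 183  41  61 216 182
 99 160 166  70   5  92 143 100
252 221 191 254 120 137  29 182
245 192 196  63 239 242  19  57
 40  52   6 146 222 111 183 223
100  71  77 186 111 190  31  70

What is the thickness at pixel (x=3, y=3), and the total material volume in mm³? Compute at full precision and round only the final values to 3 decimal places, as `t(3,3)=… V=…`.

span = t_max - t_min = 4.23 - 0.74 = 3.490
L(3,3) = 63, L_eff = 63/255 = 0.247059
t(3,3) = 4.23 - 3.490·0.247059 = 3.368
Σt over all 6·8 pixels = 8597/75 ≈ 114.6266667
V = pitch²·Σt = 1.51²·8597/75 = 261.360

t(3,3)=3.368 V=261.360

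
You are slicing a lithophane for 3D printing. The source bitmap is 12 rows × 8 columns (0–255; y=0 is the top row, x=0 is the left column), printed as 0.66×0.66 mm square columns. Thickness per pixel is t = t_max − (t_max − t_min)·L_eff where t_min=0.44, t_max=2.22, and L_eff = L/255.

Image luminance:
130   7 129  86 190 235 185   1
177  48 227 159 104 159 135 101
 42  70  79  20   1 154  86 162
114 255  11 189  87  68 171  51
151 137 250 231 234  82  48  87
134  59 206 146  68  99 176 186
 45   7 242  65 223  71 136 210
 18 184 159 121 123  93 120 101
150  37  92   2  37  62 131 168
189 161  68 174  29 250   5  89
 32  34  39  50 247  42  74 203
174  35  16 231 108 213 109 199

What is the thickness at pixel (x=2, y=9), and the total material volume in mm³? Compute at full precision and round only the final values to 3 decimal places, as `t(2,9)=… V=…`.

span = t_max - t_min = 2.22 - 0.44 = 1.780
L(2,9) = 68, L_eff = 68/255 = 0.266667
t(2,9) = 2.22 - 1.780·0.266667 = 1.745
Σt over all 12·8 pixels = 22827/170 ≈ 134.2764706
V = pitch²·Σt = 0.66²·22827/170 = 58.491

t(2,9)=1.745 V=58.491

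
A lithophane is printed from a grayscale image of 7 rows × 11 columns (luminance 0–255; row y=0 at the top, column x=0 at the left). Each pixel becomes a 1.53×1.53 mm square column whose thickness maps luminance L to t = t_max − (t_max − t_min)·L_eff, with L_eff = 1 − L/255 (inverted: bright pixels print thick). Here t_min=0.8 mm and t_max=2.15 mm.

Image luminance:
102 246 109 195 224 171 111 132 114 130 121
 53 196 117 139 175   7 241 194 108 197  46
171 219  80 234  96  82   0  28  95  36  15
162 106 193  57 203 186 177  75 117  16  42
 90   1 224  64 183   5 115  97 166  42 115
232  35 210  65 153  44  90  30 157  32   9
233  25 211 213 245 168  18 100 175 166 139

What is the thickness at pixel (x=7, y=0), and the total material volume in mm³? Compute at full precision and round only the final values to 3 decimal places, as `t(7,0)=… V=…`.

t(7,0)=1.499 V=260.322

span = t_max - t_min = 2.15 - 0.8 = 1.350
L(7,0) = 132, L_eff = 1 - 132/255 = 0.482353 (inverted)
t(7,0) = 2.15 - 1.350·0.482353 = 1.499
Σt over all 7·11 pixels = 3781/34 ≈ 111.2058824
V = pitch²·Σt = 1.53²·3781/34 = 260.322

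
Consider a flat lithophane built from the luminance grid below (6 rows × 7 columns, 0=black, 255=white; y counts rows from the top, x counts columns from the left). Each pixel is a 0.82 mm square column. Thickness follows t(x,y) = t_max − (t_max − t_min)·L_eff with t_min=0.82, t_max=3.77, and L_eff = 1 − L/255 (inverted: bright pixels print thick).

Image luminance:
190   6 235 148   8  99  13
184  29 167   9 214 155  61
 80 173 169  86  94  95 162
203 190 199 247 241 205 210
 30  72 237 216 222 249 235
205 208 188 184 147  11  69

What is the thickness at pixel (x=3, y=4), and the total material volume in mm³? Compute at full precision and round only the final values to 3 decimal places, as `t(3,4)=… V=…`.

span = t_max - t_min = 3.77 - 0.82 = 2.950
L(3,4) = 216, L_eff = 1 - 216/255 = 0.152941 (inverted)
t(3,4) = 3.77 - 2.950·0.152941 = 3.319
Σt over all 6·7 pixels = 538199/5100 ≈ 105.5292157
V = pitch²·Σt = 0.82²·538199/5100 = 70.958

t(3,4)=3.319 V=70.958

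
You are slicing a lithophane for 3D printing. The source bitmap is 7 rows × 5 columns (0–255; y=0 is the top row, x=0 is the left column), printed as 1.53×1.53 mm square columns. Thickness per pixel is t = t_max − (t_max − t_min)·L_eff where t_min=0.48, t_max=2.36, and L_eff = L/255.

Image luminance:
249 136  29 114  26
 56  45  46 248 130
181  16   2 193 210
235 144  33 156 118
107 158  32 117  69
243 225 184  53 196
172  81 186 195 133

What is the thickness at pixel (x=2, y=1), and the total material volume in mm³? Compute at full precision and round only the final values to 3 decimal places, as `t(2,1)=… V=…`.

t(2,1)=2.021 V=115.385

span = t_max - t_min = 2.36 - 0.48 = 1.880
L(2,1) = 46, L_eff = 46/255 = 0.180392
t(2,1) = 2.36 - 1.880·0.180392 = 2.021
Σt over all 7·5 pixels = 104743/2125 ≈ 49.2908235
V = pitch²·Σt = 1.53²·104743/2125 = 115.385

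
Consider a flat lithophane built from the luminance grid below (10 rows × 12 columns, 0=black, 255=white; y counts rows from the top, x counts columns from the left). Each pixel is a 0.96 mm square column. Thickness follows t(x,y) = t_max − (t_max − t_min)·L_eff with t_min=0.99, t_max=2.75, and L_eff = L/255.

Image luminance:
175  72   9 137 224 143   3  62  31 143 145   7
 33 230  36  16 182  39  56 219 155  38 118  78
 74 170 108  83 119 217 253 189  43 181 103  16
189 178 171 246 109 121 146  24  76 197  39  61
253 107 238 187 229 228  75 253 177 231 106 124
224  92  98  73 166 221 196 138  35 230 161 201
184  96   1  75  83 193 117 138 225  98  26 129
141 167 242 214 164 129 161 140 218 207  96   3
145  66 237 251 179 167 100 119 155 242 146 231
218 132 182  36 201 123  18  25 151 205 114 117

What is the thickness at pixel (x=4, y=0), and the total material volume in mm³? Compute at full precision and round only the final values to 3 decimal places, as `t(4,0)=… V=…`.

t(4,0)=1.204 V=200.357

span = t_max - t_min = 2.75 - 0.99 = 1.760
L(4,0) = 224, L_eff = 224/255 = 0.878431
t(4,0) = 2.75 - 1.760·0.878431 = 1.204
Σt over all 10·12 pixels = 461978/2125 ≈ 217.4014118
V = pitch²·Σt = 0.96²·461978/2125 = 200.357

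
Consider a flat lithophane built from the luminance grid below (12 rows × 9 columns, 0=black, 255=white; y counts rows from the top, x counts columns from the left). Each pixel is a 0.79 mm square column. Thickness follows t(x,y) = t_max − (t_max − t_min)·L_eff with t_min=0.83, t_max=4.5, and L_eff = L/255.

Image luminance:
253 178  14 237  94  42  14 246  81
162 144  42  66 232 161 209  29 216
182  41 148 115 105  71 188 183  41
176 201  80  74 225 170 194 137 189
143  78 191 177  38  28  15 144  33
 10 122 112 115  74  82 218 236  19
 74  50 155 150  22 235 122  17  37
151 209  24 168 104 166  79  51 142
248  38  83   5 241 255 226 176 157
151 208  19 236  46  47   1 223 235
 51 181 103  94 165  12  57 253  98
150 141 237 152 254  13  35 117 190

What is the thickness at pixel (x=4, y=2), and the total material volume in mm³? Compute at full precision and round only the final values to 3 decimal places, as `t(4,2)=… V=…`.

span = t_max - t_min = 4.5 - 0.83 = 3.670
L(4,2) = 105, L_eff = 105/255 = 0.411765
t(4,2) = 4.5 - 3.670·0.411765 = 2.989
Σt over all 12·9 pixels = 2463719/8500 ≈ 289.8492941
V = pitch²·Σt = 0.79²·2463719/8500 = 180.895

t(4,2)=2.989 V=180.895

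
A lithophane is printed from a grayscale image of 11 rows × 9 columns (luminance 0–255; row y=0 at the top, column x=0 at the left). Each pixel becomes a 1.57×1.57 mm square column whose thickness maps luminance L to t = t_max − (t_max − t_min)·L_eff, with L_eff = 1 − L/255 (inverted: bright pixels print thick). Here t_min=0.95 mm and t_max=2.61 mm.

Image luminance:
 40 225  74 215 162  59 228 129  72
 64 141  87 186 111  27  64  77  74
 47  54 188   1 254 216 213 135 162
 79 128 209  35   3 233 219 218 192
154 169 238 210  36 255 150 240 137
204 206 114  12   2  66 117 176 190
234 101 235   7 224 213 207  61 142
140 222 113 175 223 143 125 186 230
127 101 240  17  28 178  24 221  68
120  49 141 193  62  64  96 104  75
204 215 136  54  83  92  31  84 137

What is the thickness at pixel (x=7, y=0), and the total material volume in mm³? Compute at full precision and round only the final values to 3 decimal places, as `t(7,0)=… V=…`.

span = t_max - t_min = 2.61 - 0.95 = 1.660
L(7,0) = 129, L_eff = 1 - 129/255 = 0.494118 (inverted)
t(7,0) = 2.61 - 1.660·0.494118 = 1.790
Σt over all 11·9 pixels = 4593127/25500 ≈ 180.1226275
V = pitch²·Σt = 1.57²·4593127/25500 = 443.984

t(7,0)=1.790 V=443.984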